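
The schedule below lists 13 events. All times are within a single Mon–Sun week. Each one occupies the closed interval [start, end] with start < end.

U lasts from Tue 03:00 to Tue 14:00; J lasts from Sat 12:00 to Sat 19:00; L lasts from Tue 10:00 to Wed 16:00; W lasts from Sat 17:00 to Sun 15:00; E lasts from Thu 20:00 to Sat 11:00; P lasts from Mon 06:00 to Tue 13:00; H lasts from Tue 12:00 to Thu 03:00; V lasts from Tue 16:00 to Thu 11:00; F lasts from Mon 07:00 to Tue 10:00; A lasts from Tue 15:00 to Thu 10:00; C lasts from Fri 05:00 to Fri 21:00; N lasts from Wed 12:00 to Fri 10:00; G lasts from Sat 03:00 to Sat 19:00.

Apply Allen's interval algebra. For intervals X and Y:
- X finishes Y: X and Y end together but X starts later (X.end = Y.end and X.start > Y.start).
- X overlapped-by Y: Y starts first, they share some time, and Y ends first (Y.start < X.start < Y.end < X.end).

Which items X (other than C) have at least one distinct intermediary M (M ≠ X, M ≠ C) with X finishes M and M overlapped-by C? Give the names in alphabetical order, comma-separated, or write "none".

none

Target C = [Fri 05:00, Fri 21:00].
Intermediaries M with M overlapped-by C: none.
Union: none.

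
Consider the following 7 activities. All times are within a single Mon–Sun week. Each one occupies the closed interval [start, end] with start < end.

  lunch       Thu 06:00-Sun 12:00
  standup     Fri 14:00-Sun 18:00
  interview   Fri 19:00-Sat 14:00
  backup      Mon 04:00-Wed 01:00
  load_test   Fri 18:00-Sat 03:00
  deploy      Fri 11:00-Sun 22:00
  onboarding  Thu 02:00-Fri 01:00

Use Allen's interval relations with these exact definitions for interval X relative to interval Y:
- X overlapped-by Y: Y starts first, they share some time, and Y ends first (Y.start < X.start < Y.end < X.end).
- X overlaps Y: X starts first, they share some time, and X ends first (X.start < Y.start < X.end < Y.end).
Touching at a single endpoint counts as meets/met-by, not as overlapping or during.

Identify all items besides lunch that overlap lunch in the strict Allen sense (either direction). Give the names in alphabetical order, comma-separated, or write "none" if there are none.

Target lunch = [Thu 06:00, Sun 12:00].
backup [Mon 04:00, Wed 01:00] → before → no.
deploy [Fri 11:00, Sun 22:00] → overlapped-by → yes.
interview [Fri 19:00, Sat 14:00] → during → no.
load_test [Fri 18:00, Sat 03:00] → during → no.
onboarding [Thu 02:00, Fri 01:00] → overlaps → yes.
standup [Fri 14:00, Sun 18:00] → overlapped-by → yes.
Result: deploy, onboarding, standup.

deploy, onboarding, standup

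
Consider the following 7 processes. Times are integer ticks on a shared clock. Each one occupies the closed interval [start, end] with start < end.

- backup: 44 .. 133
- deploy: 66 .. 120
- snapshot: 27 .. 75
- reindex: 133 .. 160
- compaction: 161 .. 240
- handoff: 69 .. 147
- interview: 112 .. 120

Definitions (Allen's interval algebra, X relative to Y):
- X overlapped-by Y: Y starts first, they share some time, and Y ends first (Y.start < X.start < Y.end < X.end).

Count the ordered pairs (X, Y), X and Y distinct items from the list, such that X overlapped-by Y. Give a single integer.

Checking all 42 ordered pairs for relation 'overlapped-by'; matching pairs in alphabetical order:
(backup, snapshot): backup overlapped-by snapshot ✓
(deploy, snapshot): deploy overlapped-by snapshot ✓
(handoff, backup): handoff overlapped-by backup ✓
(handoff, deploy): handoff overlapped-by deploy ✓
(handoff, snapshot): handoff overlapped-by snapshot ✓
(reindex, handoff): reindex overlapped-by handoff ✓
Count: 6.

6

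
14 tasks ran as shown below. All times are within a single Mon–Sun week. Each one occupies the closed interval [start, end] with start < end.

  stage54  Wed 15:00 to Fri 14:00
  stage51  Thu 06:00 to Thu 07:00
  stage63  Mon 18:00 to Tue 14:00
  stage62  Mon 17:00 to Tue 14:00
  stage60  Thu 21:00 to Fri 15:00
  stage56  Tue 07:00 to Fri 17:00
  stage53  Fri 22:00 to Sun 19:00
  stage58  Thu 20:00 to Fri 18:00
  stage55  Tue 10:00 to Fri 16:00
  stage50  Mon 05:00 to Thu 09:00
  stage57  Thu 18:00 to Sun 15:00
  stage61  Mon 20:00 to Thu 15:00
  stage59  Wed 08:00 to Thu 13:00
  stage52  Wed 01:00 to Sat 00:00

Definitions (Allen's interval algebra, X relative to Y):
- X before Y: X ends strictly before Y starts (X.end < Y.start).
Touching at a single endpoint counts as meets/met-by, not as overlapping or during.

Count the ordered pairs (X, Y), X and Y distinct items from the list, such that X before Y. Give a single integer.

37

Checking all 182 ordered pairs for relation 'before'; matching pairs in alphabetical order:
(stage50, stage53): stage50 before stage53 ✓
(stage50, stage57): stage50 before stage57 ✓
(stage50, stage58): stage50 before stage58 ✓
(stage50, stage60): stage50 before stage60 ✓
(stage51, stage53): stage51 before stage53 ✓
(stage51, stage57): stage51 before stage57 ✓
(stage51, stage58): stage51 before stage58 ✓
(stage51, stage60): stage51 before stage60 ✓
(stage54, stage53): stage54 before stage53 ✓
(stage55, stage53): stage55 before stage53 ✓
(stage56, stage53): stage56 before stage53 ✓
(stage58, stage53): stage58 before stage53 ✓
(stage59, stage53): stage59 before stage53 ✓
(stage59, stage57): stage59 before stage57 ✓
(stage59, stage58): stage59 before stage58 ✓
(stage59, stage60): stage59 before stage60 ✓
(stage60, stage53): stage60 before stage53 ✓
(stage61, stage53): stage61 before stage53 ✓
(stage61, stage57): stage61 before stage57 ✓
(stage61, stage58): stage61 before stage58 ✓
(stage61, stage60): stage61 before stage60 ✓
(stage62, stage51): stage62 before stage51 ✓
(stage62, stage52): stage62 before stage52 ✓
(stage62, stage53): stage62 before stage53 ✓
... plus 13 further pairs not listed.
Count: 37.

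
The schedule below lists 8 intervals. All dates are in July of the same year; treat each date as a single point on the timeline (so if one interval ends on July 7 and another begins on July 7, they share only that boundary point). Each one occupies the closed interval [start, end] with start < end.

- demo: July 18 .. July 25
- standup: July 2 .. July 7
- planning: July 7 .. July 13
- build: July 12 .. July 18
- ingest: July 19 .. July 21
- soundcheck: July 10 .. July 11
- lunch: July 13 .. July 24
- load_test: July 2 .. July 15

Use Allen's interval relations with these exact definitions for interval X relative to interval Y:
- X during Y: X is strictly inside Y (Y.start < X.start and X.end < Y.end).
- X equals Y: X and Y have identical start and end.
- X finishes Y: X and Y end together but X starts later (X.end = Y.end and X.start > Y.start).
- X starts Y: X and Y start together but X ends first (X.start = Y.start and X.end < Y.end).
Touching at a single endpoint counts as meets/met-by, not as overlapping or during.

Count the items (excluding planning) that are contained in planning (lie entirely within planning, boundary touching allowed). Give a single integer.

1

Target planning = [July 7, July 13].
build [July 12, July 18] → overlapped-by → no.
demo [July 18, July 25] → after → no.
ingest [July 19, July 21] → after → no.
load_test [July 2, July 15] → contains → no.
lunch [July 13, July 24] → met-by → no.
soundcheck [July 10, July 11] → during → counts.
standup [July 2, July 7] → meets → no.
Total: 1.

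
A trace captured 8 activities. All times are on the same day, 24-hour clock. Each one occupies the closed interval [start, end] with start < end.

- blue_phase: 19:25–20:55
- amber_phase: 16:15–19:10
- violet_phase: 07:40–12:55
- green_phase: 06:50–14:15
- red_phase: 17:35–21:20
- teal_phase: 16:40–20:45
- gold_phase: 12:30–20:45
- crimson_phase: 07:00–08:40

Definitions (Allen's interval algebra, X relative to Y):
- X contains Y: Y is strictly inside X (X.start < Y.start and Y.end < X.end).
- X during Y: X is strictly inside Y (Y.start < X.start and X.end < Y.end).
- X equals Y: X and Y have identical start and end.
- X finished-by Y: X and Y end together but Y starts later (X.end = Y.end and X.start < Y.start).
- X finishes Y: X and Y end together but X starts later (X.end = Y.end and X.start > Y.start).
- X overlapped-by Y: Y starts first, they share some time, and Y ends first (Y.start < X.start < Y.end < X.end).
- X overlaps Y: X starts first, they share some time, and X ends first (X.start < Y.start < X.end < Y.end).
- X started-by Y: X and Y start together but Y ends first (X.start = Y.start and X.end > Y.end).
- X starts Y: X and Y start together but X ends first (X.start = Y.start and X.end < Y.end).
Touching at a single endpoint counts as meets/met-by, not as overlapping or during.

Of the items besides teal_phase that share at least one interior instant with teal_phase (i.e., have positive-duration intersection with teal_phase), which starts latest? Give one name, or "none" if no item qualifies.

blue_phase

Target teal_phase = [16:40, 20:45].
amber_phase [16:15, 19:10] → overlaps → candidate.
blue_phase [19:25, 20:55] → overlapped-by → candidate.
crimson_phase [07:00, 08:40] → before → excluded.
gold_phase [12:30, 20:45] → finished-by → candidate.
green_phase [06:50, 14:15] → before → excluded.
red_phase [17:35, 21:20] → overlapped-by → candidate.
violet_phase [07:40, 12:55] → before → excluded.
Among candidates, latest start is 19:25 → blue_phase.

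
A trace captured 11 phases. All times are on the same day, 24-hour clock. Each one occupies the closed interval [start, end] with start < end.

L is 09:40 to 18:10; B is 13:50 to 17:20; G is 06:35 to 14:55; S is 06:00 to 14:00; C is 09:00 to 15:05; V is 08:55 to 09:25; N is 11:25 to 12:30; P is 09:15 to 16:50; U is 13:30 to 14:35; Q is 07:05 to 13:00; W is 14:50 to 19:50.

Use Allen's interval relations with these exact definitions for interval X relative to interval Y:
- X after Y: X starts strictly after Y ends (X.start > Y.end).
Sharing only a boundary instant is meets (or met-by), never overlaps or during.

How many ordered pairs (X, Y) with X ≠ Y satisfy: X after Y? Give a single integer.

13

Checking all 110 ordered pairs for relation 'after'; matching pairs in alphabetical order:
(B, N): B after N ✓
(B, Q): B after Q ✓
(B, V): B after V ✓
(L, V): L after V ✓
(N, V): N after V ✓
(U, N): U after N ✓
(U, Q): U after Q ✓
(U, V): U after V ✓
(W, N): W after N ✓
(W, Q): W after Q ✓
(W, S): W after S ✓
(W, U): W after U ✓
(W, V): W after V ✓
Count: 13.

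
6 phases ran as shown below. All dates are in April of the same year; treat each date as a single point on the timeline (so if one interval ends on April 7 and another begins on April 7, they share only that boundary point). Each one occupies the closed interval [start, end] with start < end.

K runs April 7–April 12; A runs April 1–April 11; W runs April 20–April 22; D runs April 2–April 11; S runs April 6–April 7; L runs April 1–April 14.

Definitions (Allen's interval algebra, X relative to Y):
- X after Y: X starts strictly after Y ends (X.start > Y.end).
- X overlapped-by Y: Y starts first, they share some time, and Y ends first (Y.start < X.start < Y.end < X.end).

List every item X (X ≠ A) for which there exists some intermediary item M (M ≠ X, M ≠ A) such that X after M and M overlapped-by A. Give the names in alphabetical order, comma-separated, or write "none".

W

Target A = [April 1, April 11].
Intermediaries M with M overlapped-by A: K.
Via K — items with X after K: W.
Union: W.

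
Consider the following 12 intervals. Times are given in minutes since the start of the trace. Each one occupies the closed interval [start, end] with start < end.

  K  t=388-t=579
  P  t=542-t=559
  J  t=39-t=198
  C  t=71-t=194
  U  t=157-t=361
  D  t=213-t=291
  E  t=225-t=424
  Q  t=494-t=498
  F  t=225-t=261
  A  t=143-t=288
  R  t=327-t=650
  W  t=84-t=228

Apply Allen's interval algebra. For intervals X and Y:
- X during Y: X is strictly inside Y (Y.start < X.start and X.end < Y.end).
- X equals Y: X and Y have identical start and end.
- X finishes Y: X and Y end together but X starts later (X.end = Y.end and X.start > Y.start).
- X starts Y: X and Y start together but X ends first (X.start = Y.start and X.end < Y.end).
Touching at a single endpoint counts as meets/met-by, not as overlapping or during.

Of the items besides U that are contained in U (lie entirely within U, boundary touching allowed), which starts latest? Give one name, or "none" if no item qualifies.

F

Target U = [t=157, t=361].
A [t=143, t=288] → overlaps → excluded.
C [t=71, t=194] → overlaps → excluded.
D [t=213, t=291] → during → candidate.
E [t=225, t=424] → overlapped-by → excluded.
F [t=225, t=261] → during → candidate.
J [t=39, t=198] → overlaps → excluded.
K [t=388, t=579] → after → excluded.
P [t=542, t=559] → after → excluded.
Q [t=494, t=498] → after → excluded.
R [t=327, t=650] → overlapped-by → excluded.
W [t=84, t=228] → overlaps → excluded.
Among candidates, latest start is t=225 → F.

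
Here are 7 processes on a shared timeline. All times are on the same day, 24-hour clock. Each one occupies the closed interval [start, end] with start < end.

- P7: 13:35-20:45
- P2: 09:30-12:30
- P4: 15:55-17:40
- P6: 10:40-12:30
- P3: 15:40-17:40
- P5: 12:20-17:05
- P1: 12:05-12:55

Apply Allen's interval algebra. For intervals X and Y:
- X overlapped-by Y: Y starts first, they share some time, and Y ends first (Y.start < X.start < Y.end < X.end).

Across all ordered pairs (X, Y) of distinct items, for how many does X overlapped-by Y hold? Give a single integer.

Checking all 42 ordered pairs for relation 'overlapped-by'; matching pairs in alphabetical order:
(P1, P2): P1 overlapped-by P2 ✓
(P1, P6): P1 overlapped-by P6 ✓
(P3, P5): P3 overlapped-by P5 ✓
(P4, P5): P4 overlapped-by P5 ✓
(P5, P1): P5 overlapped-by P1 ✓
(P5, P2): P5 overlapped-by P2 ✓
(P5, P6): P5 overlapped-by P6 ✓
(P7, P5): P7 overlapped-by P5 ✓
Count: 8.

8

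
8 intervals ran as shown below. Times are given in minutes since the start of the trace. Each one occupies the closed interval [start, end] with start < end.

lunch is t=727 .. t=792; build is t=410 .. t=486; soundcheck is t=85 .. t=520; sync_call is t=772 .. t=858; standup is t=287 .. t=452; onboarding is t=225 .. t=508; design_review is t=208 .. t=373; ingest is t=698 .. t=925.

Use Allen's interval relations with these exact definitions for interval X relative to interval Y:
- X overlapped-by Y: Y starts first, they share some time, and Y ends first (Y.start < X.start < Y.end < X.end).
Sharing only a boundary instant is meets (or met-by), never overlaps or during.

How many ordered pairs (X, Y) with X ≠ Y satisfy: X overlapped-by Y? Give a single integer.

Checking all 56 ordered pairs for relation 'overlapped-by'; matching pairs in alphabetical order:
(build, standup): build overlapped-by standup ✓
(onboarding, design_review): onboarding overlapped-by design_review ✓
(standup, design_review): standup overlapped-by design_review ✓
(sync_call, lunch): sync_call overlapped-by lunch ✓
Count: 4.

4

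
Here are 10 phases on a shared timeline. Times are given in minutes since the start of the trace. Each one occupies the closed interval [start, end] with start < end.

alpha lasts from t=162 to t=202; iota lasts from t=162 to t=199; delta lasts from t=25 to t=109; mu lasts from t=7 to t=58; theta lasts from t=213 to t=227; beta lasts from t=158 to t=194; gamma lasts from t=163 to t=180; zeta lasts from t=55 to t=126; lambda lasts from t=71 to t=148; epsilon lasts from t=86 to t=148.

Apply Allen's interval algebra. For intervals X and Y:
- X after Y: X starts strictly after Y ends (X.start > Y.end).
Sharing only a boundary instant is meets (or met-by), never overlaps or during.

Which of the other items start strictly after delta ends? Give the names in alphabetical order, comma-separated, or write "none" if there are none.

Target delta = [t=25, t=109].
alpha [t=162, t=202] → after → yes.
beta [t=158, t=194] → after → yes.
epsilon [t=86, t=148] → overlapped-by → no.
gamma [t=163, t=180] → after → yes.
iota [t=162, t=199] → after → yes.
lambda [t=71, t=148] → overlapped-by → no.
mu [t=7, t=58] → overlaps → no.
theta [t=213, t=227] → after → yes.
zeta [t=55, t=126] → overlapped-by → no.
Result: alpha, beta, gamma, iota, theta.

alpha, beta, gamma, iota, theta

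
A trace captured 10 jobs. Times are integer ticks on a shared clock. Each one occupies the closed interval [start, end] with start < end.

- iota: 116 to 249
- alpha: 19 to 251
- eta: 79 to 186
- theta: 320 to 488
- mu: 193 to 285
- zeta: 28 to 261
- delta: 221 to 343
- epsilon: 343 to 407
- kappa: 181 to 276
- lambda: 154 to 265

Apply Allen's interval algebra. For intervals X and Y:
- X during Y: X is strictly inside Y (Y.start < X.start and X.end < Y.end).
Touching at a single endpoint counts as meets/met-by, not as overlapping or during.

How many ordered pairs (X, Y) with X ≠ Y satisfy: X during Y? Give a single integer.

Checking all 90 ordered pairs for relation 'during'; matching pairs in alphabetical order:
(epsilon, theta): epsilon during theta ✓
(eta, alpha): eta during alpha ✓
(eta, zeta): eta during zeta ✓
(iota, alpha): iota during alpha ✓
(iota, zeta): iota during zeta ✓
Count: 5.

5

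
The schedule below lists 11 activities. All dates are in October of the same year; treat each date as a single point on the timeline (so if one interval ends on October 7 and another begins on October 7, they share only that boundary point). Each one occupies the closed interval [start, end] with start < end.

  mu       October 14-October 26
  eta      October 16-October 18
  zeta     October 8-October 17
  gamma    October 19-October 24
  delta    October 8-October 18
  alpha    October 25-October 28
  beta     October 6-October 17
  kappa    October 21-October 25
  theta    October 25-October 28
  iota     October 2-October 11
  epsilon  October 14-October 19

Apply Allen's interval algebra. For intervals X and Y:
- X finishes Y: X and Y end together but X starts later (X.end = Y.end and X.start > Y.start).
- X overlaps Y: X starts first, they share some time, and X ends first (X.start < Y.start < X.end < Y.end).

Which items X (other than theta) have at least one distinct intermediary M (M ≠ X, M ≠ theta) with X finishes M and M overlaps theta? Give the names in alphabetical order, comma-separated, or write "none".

none

Target theta = [October 25, October 28].
Intermediaries M with M overlaps theta: mu.
Via mu — items with X finishes mu: none.
Union: none.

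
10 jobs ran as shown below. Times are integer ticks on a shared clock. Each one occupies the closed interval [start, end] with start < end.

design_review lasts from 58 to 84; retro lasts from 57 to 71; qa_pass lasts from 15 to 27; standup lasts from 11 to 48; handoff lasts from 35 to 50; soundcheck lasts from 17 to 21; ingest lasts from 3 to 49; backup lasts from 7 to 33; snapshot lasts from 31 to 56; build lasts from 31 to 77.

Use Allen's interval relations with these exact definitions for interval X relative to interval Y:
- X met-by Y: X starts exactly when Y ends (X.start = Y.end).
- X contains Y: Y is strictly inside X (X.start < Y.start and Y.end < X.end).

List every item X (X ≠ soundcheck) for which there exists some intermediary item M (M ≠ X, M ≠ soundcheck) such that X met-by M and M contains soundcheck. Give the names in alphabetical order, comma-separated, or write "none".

Target soundcheck = [17, 21].
Intermediaries M with M contains soundcheck: backup, ingest, qa_pass, standup.
Via backup — items with X met-by backup: none.
Via ingest — items with X met-by ingest: none.
Via qa_pass — items with X met-by qa_pass: none.
Via standup — items with X met-by standup: none.
Union: none.

none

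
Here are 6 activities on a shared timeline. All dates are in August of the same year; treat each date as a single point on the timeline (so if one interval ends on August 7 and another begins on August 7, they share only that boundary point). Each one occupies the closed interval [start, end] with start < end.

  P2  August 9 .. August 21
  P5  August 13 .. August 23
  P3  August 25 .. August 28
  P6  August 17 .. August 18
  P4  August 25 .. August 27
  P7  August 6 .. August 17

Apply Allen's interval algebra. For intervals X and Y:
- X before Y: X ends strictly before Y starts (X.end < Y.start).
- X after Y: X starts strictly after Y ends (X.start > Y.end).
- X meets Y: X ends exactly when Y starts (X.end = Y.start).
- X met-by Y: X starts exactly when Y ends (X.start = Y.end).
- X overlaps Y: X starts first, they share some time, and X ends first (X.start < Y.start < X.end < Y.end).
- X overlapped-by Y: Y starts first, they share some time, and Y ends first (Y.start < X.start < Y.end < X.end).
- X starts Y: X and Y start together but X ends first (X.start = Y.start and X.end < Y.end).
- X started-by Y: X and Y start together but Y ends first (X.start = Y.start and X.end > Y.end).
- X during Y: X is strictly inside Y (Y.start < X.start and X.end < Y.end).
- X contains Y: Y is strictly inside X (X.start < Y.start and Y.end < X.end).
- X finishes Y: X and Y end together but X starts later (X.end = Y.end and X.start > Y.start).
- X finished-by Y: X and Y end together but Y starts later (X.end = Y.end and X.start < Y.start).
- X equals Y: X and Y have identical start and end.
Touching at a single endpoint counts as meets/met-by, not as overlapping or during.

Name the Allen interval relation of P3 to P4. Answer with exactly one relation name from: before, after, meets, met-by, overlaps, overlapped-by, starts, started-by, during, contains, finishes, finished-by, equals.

P3 = [August 25, August 28]; P4 = [August 25, August 27].
Compare endpoints: P3.start = P4.start, P3.start < P4.end, P3.end > P4.start, P3.end > P4.end.
That pattern is 'started-by'.

started-by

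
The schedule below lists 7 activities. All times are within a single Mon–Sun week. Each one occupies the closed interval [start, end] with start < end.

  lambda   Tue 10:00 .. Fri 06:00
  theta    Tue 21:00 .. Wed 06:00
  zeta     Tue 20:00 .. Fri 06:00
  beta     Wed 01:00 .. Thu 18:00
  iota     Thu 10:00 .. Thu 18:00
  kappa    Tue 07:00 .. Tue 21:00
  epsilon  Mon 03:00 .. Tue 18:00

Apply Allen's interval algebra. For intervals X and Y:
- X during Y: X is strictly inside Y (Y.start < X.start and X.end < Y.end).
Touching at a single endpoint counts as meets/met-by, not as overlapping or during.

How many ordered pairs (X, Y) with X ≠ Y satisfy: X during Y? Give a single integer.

Checking all 42 ordered pairs for relation 'during'; matching pairs in alphabetical order:
(beta, lambda): beta during lambda ✓
(beta, zeta): beta during zeta ✓
(iota, lambda): iota during lambda ✓
(iota, zeta): iota during zeta ✓
(theta, lambda): theta during lambda ✓
(theta, zeta): theta during zeta ✓
Count: 6.

6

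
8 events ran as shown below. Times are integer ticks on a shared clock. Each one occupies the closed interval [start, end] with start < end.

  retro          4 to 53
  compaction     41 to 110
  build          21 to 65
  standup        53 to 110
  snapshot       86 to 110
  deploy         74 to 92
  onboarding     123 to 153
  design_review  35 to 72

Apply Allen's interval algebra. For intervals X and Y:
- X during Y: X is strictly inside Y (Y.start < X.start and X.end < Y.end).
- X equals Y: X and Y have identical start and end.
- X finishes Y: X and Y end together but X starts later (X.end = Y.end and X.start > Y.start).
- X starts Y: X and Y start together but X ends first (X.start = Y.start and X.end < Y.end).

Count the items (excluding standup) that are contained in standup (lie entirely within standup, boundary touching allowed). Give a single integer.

Target standup = [53, 110].
build [21, 65] → overlaps → no.
compaction [41, 110] → finished-by → no.
deploy [74, 92] → during → counts.
design_review [35, 72] → overlaps → no.
onboarding [123, 153] → after → no.
retro [4, 53] → meets → no.
snapshot [86, 110] → finishes → counts.
Total: 2.

2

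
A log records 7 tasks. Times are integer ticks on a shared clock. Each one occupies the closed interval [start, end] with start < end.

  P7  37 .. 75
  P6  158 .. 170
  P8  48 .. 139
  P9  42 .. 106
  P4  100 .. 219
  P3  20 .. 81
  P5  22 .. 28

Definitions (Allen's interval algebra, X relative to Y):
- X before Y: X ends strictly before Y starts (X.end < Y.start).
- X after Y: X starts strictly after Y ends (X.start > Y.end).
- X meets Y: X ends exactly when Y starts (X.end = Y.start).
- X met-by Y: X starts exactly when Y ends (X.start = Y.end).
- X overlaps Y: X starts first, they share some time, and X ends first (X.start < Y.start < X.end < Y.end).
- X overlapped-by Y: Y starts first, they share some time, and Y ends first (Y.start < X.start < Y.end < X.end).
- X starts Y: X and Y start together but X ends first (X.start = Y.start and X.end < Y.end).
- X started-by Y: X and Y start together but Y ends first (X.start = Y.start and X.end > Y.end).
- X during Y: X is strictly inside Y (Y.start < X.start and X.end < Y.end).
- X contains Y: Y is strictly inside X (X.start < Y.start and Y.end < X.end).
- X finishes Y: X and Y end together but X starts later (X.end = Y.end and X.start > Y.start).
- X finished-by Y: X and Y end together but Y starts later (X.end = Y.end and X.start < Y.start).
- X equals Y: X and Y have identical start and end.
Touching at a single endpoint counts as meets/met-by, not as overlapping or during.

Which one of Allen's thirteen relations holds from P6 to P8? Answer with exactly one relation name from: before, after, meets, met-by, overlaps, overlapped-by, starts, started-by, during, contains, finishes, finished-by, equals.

after

P6 = [158, 170]; P8 = [48, 139].
Compare endpoints: P6.start > P8.start, P6.start > P8.end, P6.end > P8.start, P6.end > P8.end.
That pattern is 'after'.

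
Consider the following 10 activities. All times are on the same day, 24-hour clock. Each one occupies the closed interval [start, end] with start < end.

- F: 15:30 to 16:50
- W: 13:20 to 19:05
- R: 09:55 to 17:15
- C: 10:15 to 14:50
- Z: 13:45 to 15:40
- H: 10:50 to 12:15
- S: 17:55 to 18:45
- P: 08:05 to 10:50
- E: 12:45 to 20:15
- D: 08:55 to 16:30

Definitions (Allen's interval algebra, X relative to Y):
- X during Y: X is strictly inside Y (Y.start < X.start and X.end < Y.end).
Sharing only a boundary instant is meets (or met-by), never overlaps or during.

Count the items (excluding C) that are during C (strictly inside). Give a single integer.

1

Target C = [10:15, 14:50].
D [08:55, 16:30] → contains → no.
E [12:45, 20:15] → overlapped-by → no.
F [15:30, 16:50] → after → no.
H [10:50, 12:15] → during → counts.
P [08:05, 10:50] → overlaps → no.
R [09:55, 17:15] → contains → no.
S [17:55, 18:45] → after → no.
W [13:20, 19:05] → overlapped-by → no.
Z [13:45, 15:40] → overlapped-by → no.
Total: 1.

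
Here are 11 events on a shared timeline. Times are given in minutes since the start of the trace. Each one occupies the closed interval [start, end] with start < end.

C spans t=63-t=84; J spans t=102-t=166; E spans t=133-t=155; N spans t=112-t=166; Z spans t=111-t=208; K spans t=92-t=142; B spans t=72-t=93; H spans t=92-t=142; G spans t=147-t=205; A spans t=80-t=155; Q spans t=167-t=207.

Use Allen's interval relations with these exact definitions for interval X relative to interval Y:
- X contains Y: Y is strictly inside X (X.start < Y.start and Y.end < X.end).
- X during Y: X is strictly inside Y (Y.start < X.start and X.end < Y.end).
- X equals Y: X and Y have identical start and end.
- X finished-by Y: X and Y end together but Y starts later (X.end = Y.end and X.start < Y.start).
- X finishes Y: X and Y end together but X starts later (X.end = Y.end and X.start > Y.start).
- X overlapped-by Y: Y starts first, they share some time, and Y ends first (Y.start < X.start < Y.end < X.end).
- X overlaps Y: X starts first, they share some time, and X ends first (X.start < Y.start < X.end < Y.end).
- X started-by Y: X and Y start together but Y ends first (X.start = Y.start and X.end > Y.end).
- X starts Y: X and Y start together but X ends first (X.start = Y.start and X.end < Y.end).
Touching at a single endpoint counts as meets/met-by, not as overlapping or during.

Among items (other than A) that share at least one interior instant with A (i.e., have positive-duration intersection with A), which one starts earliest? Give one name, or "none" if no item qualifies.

C

Target A = [t=80, t=155].
B [t=72, t=93] → overlaps → candidate.
C [t=63, t=84] → overlaps → candidate.
E [t=133, t=155] → finishes → candidate.
G [t=147, t=205] → overlapped-by → candidate.
H [t=92, t=142] → during → candidate.
J [t=102, t=166] → overlapped-by → candidate.
K [t=92, t=142] → during → candidate.
N [t=112, t=166] → overlapped-by → candidate.
Q [t=167, t=207] → after → excluded.
Z [t=111, t=208] → overlapped-by → candidate.
Among candidates, earliest start is t=63 → C.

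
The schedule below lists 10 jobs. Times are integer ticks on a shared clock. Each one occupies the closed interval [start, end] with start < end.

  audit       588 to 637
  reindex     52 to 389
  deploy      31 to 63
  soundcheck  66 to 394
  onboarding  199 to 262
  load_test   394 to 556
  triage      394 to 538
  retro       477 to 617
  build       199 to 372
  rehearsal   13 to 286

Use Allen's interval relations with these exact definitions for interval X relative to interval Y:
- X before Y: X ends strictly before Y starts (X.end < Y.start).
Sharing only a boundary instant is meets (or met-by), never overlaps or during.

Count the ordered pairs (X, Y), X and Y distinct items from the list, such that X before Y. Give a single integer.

Checking all 90 ordered pairs for relation 'before'; matching pairs in alphabetical order:
(build, audit): build before audit ✓
(build, load_test): build before load_test ✓
(build, retro): build before retro ✓
(build, triage): build before triage ✓
(deploy, audit): deploy before audit ✓
(deploy, build): deploy before build ✓
(deploy, load_test): deploy before load_test ✓
(deploy, onboarding): deploy before onboarding ✓
(deploy, retro): deploy before retro ✓
(deploy, soundcheck): deploy before soundcheck ✓
(deploy, triage): deploy before triage ✓
(load_test, audit): load_test before audit ✓
(onboarding, audit): onboarding before audit ✓
(onboarding, load_test): onboarding before load_test ✓
(onboarding, retro): onboarding before retro ✓
(onboarding, triage): onboarding before triage ✓
(rehearsal, audit): rehearsal before audit ✓
(rehearsal, load_test): rehearsal before load_test ✓
(rehearsal, retro): rehearsal before retro ✓
(rehearsal, triage): rehearsal before triage ✓
(reindex, audit): reindex before audit ✓
(reindex, load_test): reindex before load_test ✓
(reindex, retro): reindex before retro ✓
(reindex, triage): reindex before triage ✓
... plus 3 further pairs not listed.
Count: 27.

27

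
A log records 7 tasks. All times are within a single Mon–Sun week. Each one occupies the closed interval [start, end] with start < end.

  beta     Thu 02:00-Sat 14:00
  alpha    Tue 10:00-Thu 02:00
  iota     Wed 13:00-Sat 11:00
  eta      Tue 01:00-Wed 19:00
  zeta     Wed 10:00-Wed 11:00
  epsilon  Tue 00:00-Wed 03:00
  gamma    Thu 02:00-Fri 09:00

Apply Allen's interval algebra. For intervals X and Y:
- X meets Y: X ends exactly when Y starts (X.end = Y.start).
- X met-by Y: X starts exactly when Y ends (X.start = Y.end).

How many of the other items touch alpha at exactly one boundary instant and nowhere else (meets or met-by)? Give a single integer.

Target alpha = [Tue 10:00, Thu 02:00].
beta [Thu 02:00, Sat 14:00] → met-by → counts.
epsilon [Tue 00:00, Wed 03:00] → overlaps → no.
eta [Tue 01:00, Wed 19:00] → overlaps → no.
gamma [Thu 02:00, Fri 09:00] → met-by → counts.
iota [Wed 13:00, Sat 11:00] → overlapped-by → no.
zeta [Wed 10:00, Wed 11:00] → during → no.
Total: 2.

2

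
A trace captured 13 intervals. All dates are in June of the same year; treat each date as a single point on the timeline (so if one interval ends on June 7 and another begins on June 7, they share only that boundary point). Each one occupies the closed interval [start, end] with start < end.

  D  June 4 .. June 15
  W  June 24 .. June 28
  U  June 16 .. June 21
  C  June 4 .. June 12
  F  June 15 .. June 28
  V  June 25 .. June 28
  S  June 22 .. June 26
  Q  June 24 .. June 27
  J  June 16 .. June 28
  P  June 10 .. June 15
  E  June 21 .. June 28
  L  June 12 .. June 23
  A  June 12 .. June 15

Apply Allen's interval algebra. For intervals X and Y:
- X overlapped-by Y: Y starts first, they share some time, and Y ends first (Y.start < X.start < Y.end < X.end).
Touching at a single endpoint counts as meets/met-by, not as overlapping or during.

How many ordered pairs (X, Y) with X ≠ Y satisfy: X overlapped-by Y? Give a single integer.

Checking all 156 ordered pairs for relation 'overlapped-by'; matching pairs in alphabetical order:
(E, L): E overlapped-by L ✓
(F, L): F overlapped-by L ✓
(J, L): J overlapped-by L ✓
(L, D): L overlapped-by D ✓
(L, P): L overlapped-by P ✓
(P, C): P overlapped-by C ✓
(Q, S): Q overlapped-by S ✓
(S, L): S overlapped-by L ✓
(V, Q): V overlapped-by Q ✓
(V, S): V overlapped-by S ✓
(W, S): W overlapped-by S ✓
Count: 11.

11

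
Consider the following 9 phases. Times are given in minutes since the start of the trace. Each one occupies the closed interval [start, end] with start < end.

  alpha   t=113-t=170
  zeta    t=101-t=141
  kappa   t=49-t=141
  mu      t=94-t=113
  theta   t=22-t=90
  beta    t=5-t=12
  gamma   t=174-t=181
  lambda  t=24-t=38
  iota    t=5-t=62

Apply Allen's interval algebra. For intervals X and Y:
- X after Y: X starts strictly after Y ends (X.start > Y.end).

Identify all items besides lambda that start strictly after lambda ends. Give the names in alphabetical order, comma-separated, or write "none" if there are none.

alpha, gamma, kappa, mu, zeta

Target lambda = [t=24, t=38].
alpha [t=113, t=170] → after → yes.
beta [t=5, t=12] → before → no.
gamma [t=174, t=181] → after → yes.
iota [t=5, t=62] → contains → no.
kappa [t=49, t=141] → after → yes.
mu [t=94, t=113] → after → yes.
theta [t=22, t=90] → contains → no.
zeta [t=101, t=141] → after → yes.
Result: alpha, gamma, kappa, mu, zeta.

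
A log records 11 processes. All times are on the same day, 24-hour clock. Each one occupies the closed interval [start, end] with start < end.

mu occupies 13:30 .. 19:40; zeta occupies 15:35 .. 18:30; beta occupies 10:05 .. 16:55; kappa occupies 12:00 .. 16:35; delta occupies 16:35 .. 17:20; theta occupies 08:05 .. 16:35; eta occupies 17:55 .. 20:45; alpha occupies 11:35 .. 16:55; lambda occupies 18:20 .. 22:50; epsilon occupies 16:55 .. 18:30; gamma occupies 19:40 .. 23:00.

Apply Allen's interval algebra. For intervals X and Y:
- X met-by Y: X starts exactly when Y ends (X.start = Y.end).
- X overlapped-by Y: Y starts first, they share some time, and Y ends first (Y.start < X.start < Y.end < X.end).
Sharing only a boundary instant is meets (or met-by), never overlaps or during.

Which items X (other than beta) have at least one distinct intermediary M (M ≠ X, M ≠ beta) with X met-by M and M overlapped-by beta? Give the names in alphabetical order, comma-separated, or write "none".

gamma

Target beta = [10:05, 16:55].
Intermediaries M with M overlapped-by beta: delta, mu, zeta.
Via delta — items with X met-by delta: none.
Via mu — items with X met-by mu: gamma.
Via zeta — items with X met-by zeta: none.
Union: gamma.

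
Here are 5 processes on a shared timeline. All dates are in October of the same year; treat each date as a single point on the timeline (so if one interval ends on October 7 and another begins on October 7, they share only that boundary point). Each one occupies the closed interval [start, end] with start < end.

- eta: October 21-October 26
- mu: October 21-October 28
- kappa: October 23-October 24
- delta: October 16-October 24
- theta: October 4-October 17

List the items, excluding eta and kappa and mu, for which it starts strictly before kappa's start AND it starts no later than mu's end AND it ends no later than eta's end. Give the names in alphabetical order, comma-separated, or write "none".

delta, theta

Conditions: its start is strictly before kappa's start (X.start < October 23) AND its start is no later than mu's end (X.start <= October 28) AND its end is no later than eta's end (X.end <= October 26).
delta: start October 16 < October 23? ✓; start October 16 <= October 28? ✓; end October 24 <= October 26? ✓ → yes.
theta: start October 4 < October 23? ✓; start October 4 <= October 28? ✓; end October 17 <= October 26? ✓ → yes.
Result: delta, theta.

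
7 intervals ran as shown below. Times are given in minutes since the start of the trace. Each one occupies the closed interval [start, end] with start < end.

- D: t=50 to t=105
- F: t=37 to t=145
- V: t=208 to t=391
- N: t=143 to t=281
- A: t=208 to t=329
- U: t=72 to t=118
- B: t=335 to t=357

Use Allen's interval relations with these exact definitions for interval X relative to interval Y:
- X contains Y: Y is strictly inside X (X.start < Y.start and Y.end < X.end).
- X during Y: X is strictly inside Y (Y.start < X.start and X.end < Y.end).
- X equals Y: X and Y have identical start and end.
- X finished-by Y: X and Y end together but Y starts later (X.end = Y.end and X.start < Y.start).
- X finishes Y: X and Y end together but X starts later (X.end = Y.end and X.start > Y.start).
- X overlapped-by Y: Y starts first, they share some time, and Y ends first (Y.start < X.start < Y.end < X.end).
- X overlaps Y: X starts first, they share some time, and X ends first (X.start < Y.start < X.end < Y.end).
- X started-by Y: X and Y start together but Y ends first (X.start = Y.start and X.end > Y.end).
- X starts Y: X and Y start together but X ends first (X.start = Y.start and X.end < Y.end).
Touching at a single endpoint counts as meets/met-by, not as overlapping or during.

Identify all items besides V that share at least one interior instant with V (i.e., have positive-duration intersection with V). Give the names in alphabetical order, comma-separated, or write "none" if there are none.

Target V = [t=208, t=391].
A [t=208, t=329] → starts → yes.
B [t=335, t=357] → during → yes.
D [t=50, t=105] → before → no.
F [t=37, t=145] → before → no.
N [t=143, t=281] → overlaps → yes.
U [t=72, t=118] → before → no.
Result: A, B, N.

A, B, N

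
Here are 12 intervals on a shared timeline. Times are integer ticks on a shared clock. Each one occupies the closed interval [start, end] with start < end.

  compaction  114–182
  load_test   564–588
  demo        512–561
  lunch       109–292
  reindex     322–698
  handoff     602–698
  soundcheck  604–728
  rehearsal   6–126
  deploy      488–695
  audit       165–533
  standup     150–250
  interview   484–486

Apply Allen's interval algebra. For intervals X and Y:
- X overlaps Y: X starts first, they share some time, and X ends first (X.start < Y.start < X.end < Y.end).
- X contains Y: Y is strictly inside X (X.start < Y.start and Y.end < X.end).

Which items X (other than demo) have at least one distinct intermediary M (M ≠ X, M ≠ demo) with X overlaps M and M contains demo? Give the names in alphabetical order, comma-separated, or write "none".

audit

Target demo = [512, 561].
Intermediaries M with M contains demo: deploy, reindex.
Via deploy — items with X overlaps deploy: audit.
Via reindex — items with X overlaps reindex: audit.
Union: audit.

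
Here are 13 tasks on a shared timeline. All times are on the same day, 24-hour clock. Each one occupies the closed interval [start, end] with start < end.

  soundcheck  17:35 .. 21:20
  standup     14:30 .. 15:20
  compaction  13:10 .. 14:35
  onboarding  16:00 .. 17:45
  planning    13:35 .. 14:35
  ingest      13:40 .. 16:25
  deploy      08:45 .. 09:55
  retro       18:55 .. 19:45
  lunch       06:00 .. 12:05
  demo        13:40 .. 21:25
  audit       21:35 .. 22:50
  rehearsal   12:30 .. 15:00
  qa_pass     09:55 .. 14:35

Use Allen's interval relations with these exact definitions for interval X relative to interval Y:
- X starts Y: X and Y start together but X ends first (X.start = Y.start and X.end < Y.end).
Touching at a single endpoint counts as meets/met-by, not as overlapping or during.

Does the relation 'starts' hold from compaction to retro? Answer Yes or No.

compaction = [13:10, 14:35], retro = [18:55, 19:45].
Actual relation of compaction to retro: before.
Asked whether 'starts' holds → No.

No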